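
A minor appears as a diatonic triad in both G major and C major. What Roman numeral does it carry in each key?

ii in G major; vi in C major

The scale of G major is G A B C D E F#; A is degree 2, and the triad built there (A-C-E) is minor, so it is ii.
The scale of C major is C D E F G A B; A is degree 6, and the triad built there (A-C-E) is minor, so it is vi.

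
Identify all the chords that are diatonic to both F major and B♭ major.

Triads in F major: F major (I), G minor (ii), A minor (iii), B♭ major (IV), C major (V), D minor (vi), E diminished (vii°).
Triads in B♭ major: B♭ major (I), C minor (ii), D minor (iii), E♭ major (IV), F major (V), G minor (vi), A diminished (vii°).
Shared triads with their functions: F major (I in F major, V in B♭ major); G minor (ii in F major, vi in B♭ major); B♭ major (IV in F major, I in B♭ major); D minor (vi in F major, iii in B♭ major).

F, Gm, B♭, Dm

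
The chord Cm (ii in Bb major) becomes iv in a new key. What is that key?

The numeral iv denotes a minor triad on scale degree 4. With C on degree 4, the tonic of the new key is G.
Degree 4 carries a minor triad in minor keys, so the destination is G minor.
Check: the diatonic triads of G minor (natural minor) are Gm (i), Adim (ii°), Bb (III), Cm (iv), Dm (v), Eb (VI), F (VII) — Cm is indeed iv.

G minor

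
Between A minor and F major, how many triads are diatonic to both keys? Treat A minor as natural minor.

4

Diatonic triads of A minor (natural minor): A minor (i), B diminished (ii°), C major (III), D minor (iv), E minor (v), F major (VI), G major (VII).
Diatonic triads of F major: F major (I), G minor (ii), A minor (iii), Bb major (IV), C major (V), D minor (vi), E diminished (vii°).
Matching root and quality in both lists: A minor, C major, D minor, F major.
That gives 4 common triads.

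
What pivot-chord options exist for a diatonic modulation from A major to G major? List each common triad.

Bm, D

Triads in A major: A (I), Bm (ii), C♯m (iii), D (IV), E (V), F♯m (vi), G♯dim (vii°).
Triads in G major: G (I), Am (ii), Bm (iii), C (IV), D (V), Em (vi), F♯dim (vii°).
Shared triads with their functions: Bm (ii in A major, iii in G major); D (IV in A major, V in G major).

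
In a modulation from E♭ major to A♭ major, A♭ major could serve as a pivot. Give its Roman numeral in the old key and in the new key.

IV in E♭ major; I in A♭ major

The scale of E♭ major is E♭ F G A♭ B♭ C D; A♭ is degree 4, and the triad built there (A♭-C-E♭) is major, so it is IV.
The scale of A♭ major is A♭ B♭ C D♭ E♭ F G; A♭ is degree 1, and the triad built there (A♭-C-E♭) is major, so it is I.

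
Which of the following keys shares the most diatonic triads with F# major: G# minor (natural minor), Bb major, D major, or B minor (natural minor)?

Triads of F# major: F# major (I), G# minor (ii), A# minor (iii), B major (IV), C# major (V), D# minor (vi), E# diminished (vii°).
G# minor (natural minor) shares 4: F#, G#m, B, D#m.
Bb major shares 0: none.
D major shares 0: none.
B minor (natural minor) shares 0: none.
The most common triads (4) are shared with G# minor.

G# minor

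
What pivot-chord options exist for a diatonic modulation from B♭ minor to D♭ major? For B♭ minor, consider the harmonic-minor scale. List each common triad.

Triads in B♭ minor (harmonic minor): B♭m (i), Cdim (ii°), D♭aug (III+), E♭m (iv), F (V), G♭ (VI), Adim (vii°).
Triads in D♭ major: D♭ (I), E♭m (ii), Fm (iii), G♭ (IV), A♭ (V), B♭m (vi), Cdim (vii°).
Shared triads with their functions: B♭m (i in B♭ minor, vi in D♭ major); Cdim (ii° in B♭ minor, vii° in D♭ major); E♭m (iv in B♭ minor, ii in D♭ major); G♭ (VI in B♭ minor, IV in D♭ major).

B♭m, Cdim, E♭m, G♭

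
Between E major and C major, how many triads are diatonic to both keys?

Diatonic triads of E major: E (I), F#m (ii), G#m (iii), A (IV), B (V), C#m (vi), D#dim (vii°).
Diatonic triads of C major: C (I), Dm (ii), Em (iii), F (IV), G (V), Am (vi), Bdim (vii°).
No triad has the same root and quality in both keys.

0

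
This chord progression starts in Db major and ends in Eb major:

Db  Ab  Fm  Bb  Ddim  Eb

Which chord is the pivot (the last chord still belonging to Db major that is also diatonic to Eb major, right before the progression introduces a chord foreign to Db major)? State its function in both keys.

Chords diatonic to Db major: Db, Ebm, Fm, Gb, Ab, Bbm, Cdim.
Reading the progression, the first chord not in that set is Bb, so the modulation leaves Db major there.
The chord immediately before Bb is Fm, which is diatonic to both keys: iii in Db major and ii in Eb major.

Fm — iii in Db major, ii in Eb major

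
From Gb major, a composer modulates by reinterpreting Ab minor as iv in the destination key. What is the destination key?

Eb minor

The numeral iv denotes a minor triad on scale degree 4. With Ab on degree 4, the tonic of the new key is Eb.
Degree 4 carries a minor triad in minor keys, so the destination is Eb minor.
Check: the diatonic triads of Eb minor (natural minor) are Ebm (i), Fdim (ii°), Gb (III), Abm (iv), Bbm (v), Cb (VI), Db (VII) — Ab minor is indeed iv.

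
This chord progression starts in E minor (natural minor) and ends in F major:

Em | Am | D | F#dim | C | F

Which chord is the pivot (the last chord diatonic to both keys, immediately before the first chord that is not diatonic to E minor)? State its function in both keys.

C — VI in E minor, V in F major

Chords diatonic to E minor: Em, F#dim, G, Am, Bm, C, D.
Reading the progression, the first chord not in that set is F, so the modulation leaves E minor there.
The chord immediately before F is C, which is diatonic to both keys: VI in E minor and V in F major.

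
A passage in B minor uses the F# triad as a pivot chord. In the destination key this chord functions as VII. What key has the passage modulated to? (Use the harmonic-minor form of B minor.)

The numeral VII denotes a major triad on scale degree 7. With F# on degree 7, the tonic of the new key is G#.
Degree 7 carries a major triad in natural-minor keys, so the destination is G# minor.
Check: the diatonic triads of G# minor (natural minor) are G#m (i), A#dim (ii°), B (III), C#m (iv), D#m (v), E (VI), F# (VII) — F# is indeed VII.

G# minor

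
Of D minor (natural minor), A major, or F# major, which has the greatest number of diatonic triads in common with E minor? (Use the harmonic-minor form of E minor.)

Triads of E minor (harmonic minor): E minor (i), F# diminished (ii°), G augmented (III+), A minor (iv), B major (V), C major (VI), D# diminished (vii°).
D minor (natural minor) shares 2: Am, C.
A major shares 0: none.
F# major shares 1: B.
The most common triads (2) are shared with D minor.

D minor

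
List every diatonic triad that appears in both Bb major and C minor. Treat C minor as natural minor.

Bb, Cm, Eb, Gm

Triads in Bb major: Bb (I), Cm (ii), Dm (iii), Eb (IV), F (V), Gm (vi), Adim (vii°).
Triads in C minor (natural minor): Cm (i), Ddim (ii°), Eb (III), Fm (iv), Gm (v), Ab (VI), Bb (VII).
Shared triads with their functions: Bb (I in Bb major, VII in C minor); Cm (ii in Bb major, i in C minor); Eb (IV in Bb major, III in C minor); Gm (vi in Bb major, v in C minor).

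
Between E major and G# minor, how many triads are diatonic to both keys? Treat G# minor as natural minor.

4

Diatonic triads of E major: E major (I), F# minor (ii), G# minor (iii), A major (IV), B major (V), C# minor (vi), D# diminished (vii°).
Diatonic triads of G# minor (natural minor): G# minor (i), A# diminished (ii°), B major (III), C# minor (iv), D# minor (v), E major (VI), F# major (VII).
Matching root and quality in both lists: E major, G# minor, B major, C# minor.
That gives 4 common triads.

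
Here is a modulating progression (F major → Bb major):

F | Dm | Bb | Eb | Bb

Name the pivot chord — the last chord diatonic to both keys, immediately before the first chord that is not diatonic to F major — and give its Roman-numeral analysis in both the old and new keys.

Bb — IV in F major, I in Bb major

Chords diatonic to F major: F, Gm, Am, Bb, C, Dm, Edim.
Reading the progression, the first chord not in that set is Eb, so the modulation leaves F major there.
The chord immediately before Eb is Bb, which is diatonic to both keys: IV in F major and I in Bb major.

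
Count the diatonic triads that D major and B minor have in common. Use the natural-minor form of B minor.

7

Diatonic triads of D major: D (I), Em (ii), F#m (iii), G (IV), A (V), Bm (vi), C#dim (vii°).
Diatonic triads of B minor (natural minor): Bm (i), C#dim (ii°), D (III), Em (iv), F#m (v), G (VI), A (VII).
Matching root and quality in both lists: D, Em, F#m, G, A, Bm, C#dim.
That gives 7 common triads.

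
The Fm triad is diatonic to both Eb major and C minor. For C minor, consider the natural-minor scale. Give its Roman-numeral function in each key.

ii in Eb major; iv in C minor

The scale of Eb major is Eb F G Ab Bb C D; F is degree 2, and the triad built there (F-Ab-C) is minor, so it is ii.
The scale of C minor (natural minor) is C D Eb F G Ab Bb; F is degree 4, and the triad built there (F-Ab-C) is minor, so it is iv.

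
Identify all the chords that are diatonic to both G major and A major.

Triads in G major: G major (I), A minor (ii), B minor (iii), C major (IV), D major (V), E minor (vi), F# diminished (vii°).
Triads in A major: A major (I), B minor (ii), C# minor (iii), D major (IV), E major (V), F# minor (vi), G# diminished (vii°).
Shared triads with their functions: B minor (iii in G major, ii in A major); D major (V in G major, IV in A major).

Bm, D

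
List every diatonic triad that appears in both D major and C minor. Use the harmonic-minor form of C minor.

Triads in D major: D major (I), E minor (ii), F# minor (iii), G major (IV), A major (V), B minor (vi), C# diminished (vii°).
Triads in C minor (harmonic minor): C minor (i), D diminished (ii°), Eb augmented (III+), F minor (iv), G major (V), Ab major (VI), B diminished (vii°).
Shared triads with their functions: G major (IV in D major, V in C minor).

G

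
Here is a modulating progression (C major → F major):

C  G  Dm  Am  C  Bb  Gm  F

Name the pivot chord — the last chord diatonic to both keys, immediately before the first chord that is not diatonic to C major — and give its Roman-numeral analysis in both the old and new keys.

Chords diatonic to C major: C, Dm, Em, F, G, Am, Bdim.
Reading the progression, the first chord not in that set is Bb, so the modulation leaves C major there.
The chord immediately before Bb is C, which is diatonic to both keys: I in C major and V in F major.

C — I in C major, V in F major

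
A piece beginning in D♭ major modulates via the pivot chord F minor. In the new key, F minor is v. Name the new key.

The numeral v denotes a minor triad on scale degree 5. With F on degree 5, the tonic of the new key is B♭.
Degree 5 carries a minor triad in natural-minor keys, so the destination is B♭ minor.
Check: the diatonic triads of B♭ minor (natural minor) are B♭m (i), Cdim (ii°), D♭ (III), E♭m (iv), Fm (v), G♭ (VI), A♭ (VII) — F minor is indeed v.

B♭ minor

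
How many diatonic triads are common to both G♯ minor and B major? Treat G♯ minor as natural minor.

Diatonic triads of G♯ minor (natural minor): G♯m (i), A♯dim (ii°), B (III), C♯m (iv), D♯m (v), E (VI), F♯ (VII).
Diatonic triads of B major: B (I), C♯m (ii), D♯m (iii), E (IV), F♯ (V), G♯m (vi), A♯dim (vii°).
Matching root and quality in both lists: G♯m, A♯dim, B, C♯m, D♯m, E, F♯.
That gives 7 common triads.

7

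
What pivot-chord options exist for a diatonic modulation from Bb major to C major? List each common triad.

Dm, F

Triads in Bb major: Bb (I), Cm (ii), Dm (iii), Eb (IV), F (V), Gm (vi), Adim (vii°).
Triads in C major: C (I), Dm (ii), Em (iii), F (IV), G (V), Am (vi), Bdim (vii°).
Shared triads with their functions: Dm (iii in Bb major, ii in C major); F (V in Bb major, IV in C major).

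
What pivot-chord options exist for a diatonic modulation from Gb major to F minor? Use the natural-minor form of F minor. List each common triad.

Bbm, Db

Triads in Gb major: Gb (I), Abm (ii), Bbm (iii), Cb (IV), Db (V), Ebm (vi), Fdim (vii°).
Triads in F minor (natural minor): Fm (i), Gdim (ii°), Ab (III), Bbm (iv), Cm (v), Db (VI), Eb (VII).
Shared triads with their functions: Bbm (iii in Gb major, iv in F minor); Db (V in Gb major, VI in F minor).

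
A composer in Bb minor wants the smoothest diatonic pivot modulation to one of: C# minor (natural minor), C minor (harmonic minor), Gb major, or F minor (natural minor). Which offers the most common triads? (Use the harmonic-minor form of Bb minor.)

Gb major

Triads of Bb minor (harmonic minor): Bb minor (i), C diminished (ii°), Db augmented (III+), Eb minor (iv), F major (V), Gb major (VI), A diminished (vii°).
C# minor (natural minor) shares 0: none.
C minor (harmonic minor) shares 0: none.
Gb major shares 3: Bbm, Ebm, Gb.
F minor (natural minor) shares 1: Bbm.
The most common triads (3) are shared with Gb major.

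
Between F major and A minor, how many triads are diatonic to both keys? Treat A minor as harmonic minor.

Diatonic triads of F major: F (I), Gm (ii), Am (iii), Bb (IV), C (V), Dm (vi), Edim (vii°).
Diatonic triads of A minor (harmonic minor): Am (i), Bdim (ii°), Caug (III+), Dm (iv), E (V), F (VI), G#dim (vii°).
Matching root and quality in both lists: F, Am, Dm.
That gives 3 common triads.

3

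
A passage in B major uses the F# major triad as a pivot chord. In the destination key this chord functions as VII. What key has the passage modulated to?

G# minor

The numeral VII denotes a major triad on scale degree 7. With F# on degree 7, the tonic of the new key is G#.
Degree 7 carries a major triad in natural-minor keys, so the destination is G# minor.
Check: the diatonic triads of G# minor (natural minor) are G#m (i), A#dim (ii°), B (III), C#m (iv), D#m (v), E (VI), F# (VII) — F# major is indeed VII.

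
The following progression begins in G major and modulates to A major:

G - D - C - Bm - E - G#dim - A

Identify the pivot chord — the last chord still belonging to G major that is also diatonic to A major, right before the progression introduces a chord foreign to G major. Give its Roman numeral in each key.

Chords diatonic to G major: G, Am, Bm, C, D, Em, F#dim.
Reading the progression, the first chord not in that set is E, so the modulation leaves G major there.
The chord immediately before E is Bm, which is diatonic to both keys: iii in G major and ii in A major.

Bm — iii in G major, ii in A major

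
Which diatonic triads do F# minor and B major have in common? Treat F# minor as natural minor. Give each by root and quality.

C#m, E

Triads in F# minor (natural minor): F# minor (i), G# diminished (ii°), A major (III), B minor (iv), C# minor (v), D major (VI), E major (VII).
Triads in B major: B major (I), C# minor (ii), D# minor (iii), E major (IV), F# major (V), G# minor (vi), A# diminished (vii°).
Shared triads with their functions: C# minor (v in F# minor, ii in B major); E major (VII in F# minor, IV in B major).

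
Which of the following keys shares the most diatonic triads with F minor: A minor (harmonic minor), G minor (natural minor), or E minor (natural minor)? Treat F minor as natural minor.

Triads of F minor (natural minor): Fm (i), Gdim (ii°), Ab (III), Bbm (iv), Cm (v), Db (VI), Eb (VII).
A minor (harmonic minor) shares 0: none.
G minor (natural minor) shares 2: Cm, Eb.
E minor (natural minor) shares 0: none.
The most common triads (2) are shared with G minor.

G minor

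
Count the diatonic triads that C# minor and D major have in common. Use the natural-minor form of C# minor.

2

Diatonic triads of C# minor (natural minor): C#m (i), D#dim (ii°), E (III), F#m (iv), G#m (v), A (VI), B (VII).
Diatonic triads of D major: D (I), Em (ii), F#m (iii), G (IV), A (V), Bm (vi), C#dim (vii°).
Matching root and quality in both lists: F#m, A.
That gives 2 common triads.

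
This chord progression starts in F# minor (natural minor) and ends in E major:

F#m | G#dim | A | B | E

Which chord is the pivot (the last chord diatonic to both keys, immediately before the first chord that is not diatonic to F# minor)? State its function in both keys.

A — III in F# minor, IV in E major

Chords diatonic to F# minor: F#m, G#dim, A, Bm, C#m, D, E.
Reading the progression, the first chord not in that set is B, so the modulation leaves F# minor there.
The chord immediately before B is A, which is diatonic to both keys: III in F# minor and IV in E major.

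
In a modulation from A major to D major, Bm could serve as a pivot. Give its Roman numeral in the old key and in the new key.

The scale of A major is A B C# D E F# G#; B is degree 2, and the triad built there (B-D-F#) is minor, so it is ii.
The scale of D major is D E F# G A B C#; B is degree 6, and the triad built there (B-D-F#) is minor, so it is vi.

ii in A major; vi in D major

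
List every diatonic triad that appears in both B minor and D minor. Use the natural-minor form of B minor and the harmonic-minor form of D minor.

C♯dim, A

Triads in B minor (natural minor): Bm (i), C♯dim (ii°), D (III), Em (iv), F♯m (v), G (VI), A (VII).
Triads in D minor (harmonic minor): Dm (i), Edim (ii°), Faug (III+), Gm (iv), A (V), B♭ (VI), C♯dim (vii°).
Shared triads with their functions: C♯dim (ii° in B minor, vii° in D minor); A (VII in B minor, V in D minor).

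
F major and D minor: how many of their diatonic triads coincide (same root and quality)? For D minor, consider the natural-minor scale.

Diatonic triads of F major: F major (I), G minor (ii), A minor (iii), Bb major (IV), C major (V), D minor (vi), E diminished (vii°).
Diatonic triads of D minor (natural minor): D minor (i), E diminished (ii°), F major (III), G minor (iv), A minor (v), Bb major (VI), C major (VII).
Matching root and quality in both lists: F major, G minor, A minor, Bb major, C major, D minor, E diminished.
That gives 7 common triads.

7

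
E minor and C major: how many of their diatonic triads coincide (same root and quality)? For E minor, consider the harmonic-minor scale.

3

Diatonic triads of E minor (harmonic minor): E minor (i), F# diminished (ii°), G augmented (III+), A minor (iv), B major (V), C major (VI), D# diminished (vii°).
Diatonic triads of C major: C major (I), D minor (ii), E minor (iii), F major (IV), G major (V), A minor (vi), B diminished (vii°).
Matching root and quality in both lists: E minor, A minor, C major.
That gives 3 common triads.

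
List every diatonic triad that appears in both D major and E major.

F#m, A

Triads in D major: D (I), Em (ii), F#m (iii), G (IV), A (V), Bm (vi), C#dim (vii°).
Triads in E major: E (I), F#m (ii), G#m (iii), A (IV), B (V), C#m (vi), D#dim (vii°).
Shared triads with their functions: F#m (iii in D major, ii in E major); A (V in D major, IV in E major).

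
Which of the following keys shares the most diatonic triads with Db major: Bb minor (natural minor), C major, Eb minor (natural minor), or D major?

Bb minor

Triads of Db major: Db (I), Ebm (ii), Fm (iii), Gb (IV), Ab (V), Bbm (vi), Cdim (vii°).
Bb minor (natural minor) shares 7: Db, Ebm, Fm, Gb, Ab, Bbm, Cdim.
C major shares 0: none.
Eb minor (natural minor) shares 4: Db, Ebm, Gb, Bbm.
D major shares 0: none.
The most common triads (7) are shared with Bb minor.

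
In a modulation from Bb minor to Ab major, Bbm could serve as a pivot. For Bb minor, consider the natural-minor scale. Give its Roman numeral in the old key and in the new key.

i in Bb minor; ii in Ab major

The scale of Bb minor (natural minor) is Bb C Db Eb F Gb Ab; Bb is degree 1, and the triad built there (Bb-Db-F) is minor, so it is i.
The scale of Ab major is Ab Bb C Db Eb F G; Bb is degree 2, and the triad built there (Bb-Db-F) is minor, so it is ii.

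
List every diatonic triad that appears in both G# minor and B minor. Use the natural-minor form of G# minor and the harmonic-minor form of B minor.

A#dim, F#

Triads in G# minor (natural minor): G#m (i), A#dim (ii°), B (III), C#m (iv), D#m (v), E (VI), F# (VII).
Triads in B minor (harmonic minor): Bm (i), C#dim (ii°), Daug (III+), Em (iv), F# (V), G (VI), A#dim (vii°).
Shared triads with their functions: A#dim (ii° in G# minor, vii° in B minor); F# (VII in G# minor, V in B minor).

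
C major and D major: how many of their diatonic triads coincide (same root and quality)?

Diatonic triads of C major: C (I), Dm (ii), Em (iii), F (IV), G (V), Am (vi), Bdim (vii°).
Diatonic triads of D major: D (I), Em (ii), F#m (iii), G (IV), A (V), Bm (vi), C#dim (vii°).
Matching root and quality in both lists: Em, G.
That gives 2 common triads.

2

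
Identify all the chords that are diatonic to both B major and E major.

Triads in B major: B (I), C♯m (ii), D♯m (iii), E (IV), F♯ (V), G♯m (vi), A♯dim (vii°).
Triads in E major: E (I), F♯m (ii), G♯m (iii), A (IV), B (V), C♯m (vi), D♯dim (vii°).
Shared triads with their functions: B (I in B major, V in E major); C♯m (ii in B major, vi in E major); E (IV in B major, I in E major); G♯m (vi in B major, iii in E major).

B, C♯m, E, G♯m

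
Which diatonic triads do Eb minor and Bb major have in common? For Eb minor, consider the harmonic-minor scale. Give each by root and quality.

Bb

Triads in Eb minor (harmonic minor): Ebm (i), Fdim (ii°), Gbaug (III+), Abm (iv), Bb (V), Cb (VI), Ddim (vii°).
Triads in Bb major: Bb (I), Cm (ii), Dm (iii), Eb (IV), F (V), Gm (vi), Adim (vii°).
Shared triads with their functions: Bb (V in Eb minor, I in Bb major).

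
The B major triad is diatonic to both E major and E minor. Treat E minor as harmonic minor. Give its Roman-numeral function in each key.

The scale of E major is E F# G# A B C# D#; B is degree 5, and the triad built there (B-D#-F#) is major, so it is V.
The scale of E minor (harmonic minor) is E F# G A B C D#; B is degree 5, and the triad built there (B-D#-F#) is major, so it is V.

V in E major; V in E minor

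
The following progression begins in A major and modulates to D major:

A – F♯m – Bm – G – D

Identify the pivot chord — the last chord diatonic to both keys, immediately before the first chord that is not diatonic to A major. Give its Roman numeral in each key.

Bm — ii in A major, vi in D major

Chords diatonic to A major: A, Bm, C♯m, D, E, F♯m, G♯dim.
Reading the progression, the first chord not in that set is G, so the modulation leaves A major there.
The chord immediately before G is Bm, which is diatonic to both keys: ii in A major and vi in D major.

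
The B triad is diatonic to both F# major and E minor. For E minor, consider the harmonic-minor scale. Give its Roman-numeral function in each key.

IV in F# major; V in E minor

The scale of F# major is F# G# A# B C# D# E#; B is degree 4, and the triad built there (B-D#-F#) is major, so it is IV.
The scale of E minor (harmonic minor) is E F# G A B C D#; B is degree 5, and the triad built there (B-D#-F#) is major, so it is V.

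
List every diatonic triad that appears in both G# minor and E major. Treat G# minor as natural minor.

G#m, B, C#m, E

Triads in G# minor (natural minor): G# minor (i), A# diminished (ii°), B major (III), C# minor (iv), D# minor (v), E major (VI), F# major (VII).
Triads in E major: E major (I), F# minor (ii), G# minor (iii), A major (IV), B major (V), C# minor (vi), D# diminished (vii°).
Shared triads with their functions: G# minor (i in G# minor, iii in E major); B major (III in G# minor, V in E major); C# minor (iv in G# minor, vi in E major); E major (VI in G# minor, I in E major).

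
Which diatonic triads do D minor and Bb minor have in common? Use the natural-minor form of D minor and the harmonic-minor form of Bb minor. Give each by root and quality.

F

Triads in D minor (natural minor): Dm (i), Edim (ii°), F (III), Gm (iv), Am (v), Bb (VI), C (VII).
Triads in Bb minor (harmonic minor): Bbm (i), Cdim (ii°), Dbaug (III+), Ebm (iv), F (V), Gb (VI), Adim (vii°).
Shared triads with their functions: F (III in D minor, V in Bb minor).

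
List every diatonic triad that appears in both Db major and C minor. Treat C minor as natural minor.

Triads in Db major: Db (I), Ebm (ii), Fm (iii), Gb (IV), Ab (V), Bbm (vi), Cdim (vii°).
Triads in C minor (natural minor): Cm (i), Ddim (ii°), Eb (III), Fm (iv), Gm (v), Ab (VI), Bb (VII).
Shared triads with their functions: Fm (iii in Db major, iv in C minor); Ab (V in Db major, VI in C minor).

Fm, Ab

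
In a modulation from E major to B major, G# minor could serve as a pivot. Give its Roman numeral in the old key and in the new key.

iii in E major; vi in B major

The scale of E major is E F# G# A B C# D#; G# is degree 3, and the triad built there (G#-B-D#) is minor, so it is iii.
The scale of B major is B C# D# E F# G# A#; G# is degree 6, and the triad built there (G#-B-D#) is minor, so it is vi.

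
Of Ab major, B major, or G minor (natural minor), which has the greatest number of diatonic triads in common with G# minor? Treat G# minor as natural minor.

Triads of G# minor (natural minor): G# minor (i), A# diminished (ii°), B major (III), C# minor (iv), D# minor (v), E major (VI), F# major (VII).
Ab major shares 0: none.
B major shares 7: G#m, A#dim, B, C#m, D#m, E, F#.
G minor (natural minor) shares 0: none.
The most common triads (7) are shared with B major.

B major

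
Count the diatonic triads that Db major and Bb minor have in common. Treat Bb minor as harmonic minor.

4

Diatonic triads of Db major: Db (I), Ebm (ii), Fm (iii), Gb (IV), Ab (V), Bbm (vi), Cdim (vii°).
Diatonic triads of Bb minor (harmonic minor): Bbm (i), Cdim (ii°), Dbaug (III+), Ebm (iv), F (V), Gb (VI), Adim (vii°).
Matching root and quality in both lists: Ebm, Gb, Bbm, Cdim.
That gives 4 common triads.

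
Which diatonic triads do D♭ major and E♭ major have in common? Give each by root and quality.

Fm, A♭

Triads in D♭ major: D♭ (I), E♭m (ii), Fm (iii), G♭ (IV), A♭ (V), B♭m (vi), Cdim (vii°).
Triads in E♭ major: E♭ (I), Fm (ii), Gm (iii), A♭ (IV), B♭ (V), Cm (vi), Ddim (vii°).
Shared triads with their functions: Fm (iii in D♭ major, ii in E♭ major); A♭ (V in D♭ major, IV in E♭ major).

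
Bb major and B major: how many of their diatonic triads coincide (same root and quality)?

Diatonic triads of Bb major: Bb (I), Cm (ii), Dm (iii), Eb (IV), F (V), Gm (vi), Adim (vii°).
Diatonic triads of B major: B (I), C#m (ii), D#m (iii), E (IV), F# (V), G#m (vi), A#dim (vii°).
No triad has the same root and quality in both keys.

0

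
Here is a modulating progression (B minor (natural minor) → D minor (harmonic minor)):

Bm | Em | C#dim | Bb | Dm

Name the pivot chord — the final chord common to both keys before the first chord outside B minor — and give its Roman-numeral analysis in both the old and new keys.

Chords diatonic to B minor: Bm, C#dim, D, Em, F#m, G, A.
Reading the progression, the first chord not in that set is Bb, so the modulation leaves B minor there.
The chord immediately before Bb is C#dim, which is diatonic to both keys: ii° in B minor and vii° in D minor.

C#dim — ii° in B minor, vii° in D minor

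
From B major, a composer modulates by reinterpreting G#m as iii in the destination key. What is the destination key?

The numeral iii denotes a minor triad on scale degree 3. With G# on degree 3, the tonic of the new key is E.
Degree 3 carries a minor triad in major keys, so the destination is E major.
Check: the diatonic triads of E major are E (I), F#m (ii), G#m (iii), A (IV), B (V), C#m (vi), D#dim (vii°) — G#m is indeed iii.

E major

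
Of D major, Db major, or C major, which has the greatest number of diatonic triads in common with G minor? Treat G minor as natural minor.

Triads of G minor (natural minor): G minor (i), A diminished (ii°), Bb major (III), C minor (iv), D minor (v), Eb major (VI), F major (VII).
D major shares 0: none.
Db major shares 0: none.
C major shares 2: Dm, F.
The most common triads (2) are shared with C major.

C major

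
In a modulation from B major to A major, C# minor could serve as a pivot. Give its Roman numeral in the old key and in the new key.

The scale of B major is B C# D# E F# G# A#; C# is degree 2, and the triad built there (C#-E-G#) is minor, so it is ii.
The scale of A major is A B C# D E F# G#; C# is degree 3, and the triad built there (C#-E-G#) is minor, so it is iii.

ii in B major; iii in A major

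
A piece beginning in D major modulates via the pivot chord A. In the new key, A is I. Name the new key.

A major

The numeral I denotes a major triad on scale degree 1. With A on degree 1, the tonic of the new key is A.
Degree 1 carries a major triad in major keys, so the destination is A major.
Check: the diatonic triads of A major are A (I), Bm (ii), C#m (iii), D (IV), E (V), F#m (vi), G#dim (vii°) — A is indeed I.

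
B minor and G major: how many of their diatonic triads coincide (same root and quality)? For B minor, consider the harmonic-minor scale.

Diatonic triads of B minor (harmonic minor): Bm (i), C#dim (ii°), Daug (III+), Em (iv), F# (V), G (VI), A#dim (vii°).
Diatonic triads of G major: G (I), Am (ii), Bm (iii), C (IV), D (V), Em (vi), F#dim (vii°).
Matching root and quality in both lists: Bm, Em, G.
That gives 3 common triads.

3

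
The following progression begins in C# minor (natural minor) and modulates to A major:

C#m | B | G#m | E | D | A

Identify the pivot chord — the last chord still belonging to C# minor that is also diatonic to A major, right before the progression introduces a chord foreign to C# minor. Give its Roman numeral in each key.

E — III in C# minor, V in A major

Chords diatonic to C# minor: C#m, D#dim, E, F#m, G#m, A, B.
Reading the progression, the first chord not in that set is D, so the modulation leaves C# minor there.
The chord immediately before D is E, which is diatonic to both keys: III in C# minor and V in A major.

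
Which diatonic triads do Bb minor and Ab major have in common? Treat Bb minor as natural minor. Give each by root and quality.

Bbm, Db, Fm, Ab

Triads in Bb minor (natural minor): Bb minor (i), C diminished (ii°), Db major (III), Eb minor (iv), F minor (v), Gb major (VI), Ab major (VII).
Triads in Ab major: Ab major (I), Bb minor (ii), C minor (iii), Db major (IV), Eb major (V), F minor (vi), G diminished (vii°).
Shared triads with their functions: Bb minor (i in Bb minor, ii in Ab major); Db major (III in Bb minor, IV in Ab major); F minor (v in Bb minor, vi in Ab major); Ab major (VII in Bb minor, I in Ab major).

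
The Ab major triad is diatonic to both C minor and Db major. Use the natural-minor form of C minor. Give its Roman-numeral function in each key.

VI in C minor; V in Db major

The scale of C minor (natural minor) is C D Eb F G Ab Bb; Ab is degree 6, and the triad built there (Ab-C-Eb) is major, so it is VI.
The scale of Db major is Db Eb F Gb Ab Bb C; Ab is degree 5, and the triad built there (Ab-C-Eb) is major, so it is V.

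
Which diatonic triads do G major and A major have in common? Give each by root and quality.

Bm, D

Triads in G major: G major (I), A minor (ii), B minor (iii), C major (IV), D major (V), E minor (vi), F# diminished (vii°).
Triads in A major: A major (I), B minor (ii), C# minor (iii), D major (IV), E major (V), F# minor (vi), G# diminished (vii°).
Shared triads with their functions: B minor (iii in G major, ii in A major); D major (V in G major, IV in A major).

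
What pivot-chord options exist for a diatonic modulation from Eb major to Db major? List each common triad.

Fm, Ab

Triads in Eb major: Eb major (I), F minor (ii), G minor (iii), Ab major (IV), Bb major (V), C minor (vi), D diminished (vii°).
Triads in Db major: Db major (I), Eb minor (ii), F minor (iii), Gb major (IV), Ab major (V), Bb minor (vi), C diminished (vii°).
Shared triads with their functions: F minor (ii in Eb major, iii in Db major); Ab major (IV in Eb major, V in Db major).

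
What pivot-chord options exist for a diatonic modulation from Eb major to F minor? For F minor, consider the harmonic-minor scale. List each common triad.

Fm

Triads in Eb major: Eb major (I), F minor (ii), G minor (iii), Ab major (IV), Bb major (V), C minor (vi), D diminished (vii°).
Triads in F minor (harmonic minor): F minor (i), G diminished (ii°), Ab augmented (III+), Bb minor (iv), C major (V), Db major (VI), E diminished (vii°).
Shared triads with their functions: F minor (ii in Eb major, i in F minor).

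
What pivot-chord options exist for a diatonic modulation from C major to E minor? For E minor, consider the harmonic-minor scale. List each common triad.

C, Em, Am

Triads in C major: C (I), Dm (ii), Em (iii), F (IV), G (V), Am (vi), Bdim (vii°).
Triads in E minor (harmonic minor): Em (i), F#dim (ii°), Gaug (III+), Am (iv), B (V), C (VI), D#dim (vii°).
Shared triads with their functions: C (I in C major, VI in E minor); Em (iii in C major, i in E minor); Am (vi in C major, iv in E minor).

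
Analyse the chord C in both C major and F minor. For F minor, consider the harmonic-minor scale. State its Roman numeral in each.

The scale of C major is C D E F G A B; C is degree 1, and the triad built there (C-E-G) is major, so it is I.
The scale of F minor (harmonic minor) is F G Ab Bb C Db E; C is degree 5, and the triad built there (C-E-G) is major, so it is V.

I in C major; V in F minor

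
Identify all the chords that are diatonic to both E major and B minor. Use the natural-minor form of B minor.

F#m, A

Triads in E major: E (I), F#m (ii), G#m (iii), A (IV), B (V), C#m (vi), D#dim (vii°).
Triads in B minor (natural minor): Bm (i), C#dim (ii°), D (III), Em (iv), F#m (v), G (VI), A (VII).
Shared triads with their functions: F#m (ii in E major, v in B minor); A (IV in E major, VII in B minor).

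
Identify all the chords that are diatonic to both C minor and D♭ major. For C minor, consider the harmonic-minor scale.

Fm, A♭

Triads in C minor (harmonic minor): C minor (i), D diminished (ii°), E♭ augmented (III+), F minor (iv), G major (V), A♭ major (VI), B diminished (vii°).
Triads in D♭ major: D♭ major (I), E♭ minor (ii), F minor (iii), G♭ major (IV), A♭ major (V), B♭ minor (vi), C diminished (vii°).
Shared triads with their functions: F minor (iv in C minor, iii in D♭ major); A♭ major (VI in C minor, V in D♭ major).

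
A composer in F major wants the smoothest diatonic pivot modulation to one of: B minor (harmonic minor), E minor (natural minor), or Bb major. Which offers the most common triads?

Bb major

Triads of F major: F (I), Gm (ii), Am (iii), Bb (IV), C (V), Dm (vi), Edim (vii°).
B minor (harmonic minor) shares 0: none.
E minor (natural minor) shares 2: Am, C.
Bb major shares 4: F, Gm, Bb, Dm.
The most common triads (4) are shared with Bb major.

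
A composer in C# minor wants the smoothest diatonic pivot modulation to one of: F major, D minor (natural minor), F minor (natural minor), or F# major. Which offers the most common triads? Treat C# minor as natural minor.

F# major

Triads of C# minor (natural minor): C# minor (i), D# diminished (ii°), E major (III), F# minor (iv), G# minor (v), A major (VI), B major (VII).
F major shares 0: none.
D minor (natural minor) shares 0: none.
F minor (natural minor) shares 0: none.
F# major shares 2: G#m, B.
The most common triads (2) are shared with F# major.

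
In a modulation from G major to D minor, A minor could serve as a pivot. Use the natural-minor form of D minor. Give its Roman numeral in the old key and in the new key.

ii in G major; v in D minor

The scale of G major is G A B C D E F♯; A is degree 2, and the triad built there (A-C-E) is minor, so it is ii.
The scale of D minor (natural minor) is D E F G A B♭ C; A is degree 5, and the triad built there (A-C-E) is minor, so it is v.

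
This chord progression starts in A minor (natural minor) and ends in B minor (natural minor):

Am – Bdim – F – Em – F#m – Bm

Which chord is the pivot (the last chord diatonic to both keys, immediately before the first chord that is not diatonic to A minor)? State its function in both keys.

Chords diatonic to A minor: Am, Bdim, C, Dm, Em, F, G.
Reading the progression, the first chord not in that set is F#m, so the modulation leaves A minor there.
The chord immediately before F#m is Em, which is diatonic to both keys: v in A minor and iv in B minor.

Em — v in A minor, iv in B minor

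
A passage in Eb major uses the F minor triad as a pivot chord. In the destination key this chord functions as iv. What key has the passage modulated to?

C minor

The numeral iv denotes a minor triad on scale degree 4. With F on degree 4, the tonic of the new key is C.
Degree 4 carries a minor triad in minor keys, so the destination is C minor.
Check: the diatonic triads of C minor (natural minor) are Cm (i), Ddim (ii°), Eb (III), Fm (iv), Gm (v), Ab (VI), Bb (VII) — F minor is indeed iv.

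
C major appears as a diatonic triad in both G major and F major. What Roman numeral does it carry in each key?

The scale of G major is G A B C D E F#; C is degree 4, and the triad built there (C-E-G) is major, so it is IV.
The scale of F major is F G A Bb C D E; C is degree 5, and the triad built there (C-E-G) is major, so it is V.

IV in G major; V in F major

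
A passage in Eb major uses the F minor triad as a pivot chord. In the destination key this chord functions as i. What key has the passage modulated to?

F minor

The numeral i denotes a minor triad on scale degree 1. With F on degree 1, the tonic of the new key is F.
Degree 1 carries a minor triad in minor keys, so the destination is F minor.
Check: the diatonic triads of F minor (natural minor) are Fm (i), Gdim (ii°), Ab (III), Bbm (iv), Cm (v), Db (VI), Eb (VII) — F minor is indeed i.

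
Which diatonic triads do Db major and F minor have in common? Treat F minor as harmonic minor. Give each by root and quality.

Triads in Db major: Db (I), Ebm (ii), Fm (iii), Gb (IV), Ab (V), Bbm (vi), Cdim (vii°).
Triads in F minor (harmonic minor): Fm (i), Gdim (ii°), Abaug (III+), Bbm (iv), C (V), Db (VI), Edim (vii°).
Shared triads with their functions: Db (I in Db major, VI in F minor); Fm (iii in Db major, i in F minor); Bbm (vi in Db major, iv in F minor).

Db, Fm, Bbm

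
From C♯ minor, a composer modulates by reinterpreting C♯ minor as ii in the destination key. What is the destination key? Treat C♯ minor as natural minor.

B major

The numeral ii denotes a minor triad on scale degree 2. With C♯ on degree 2, the tonic of the new key is B.
Degree 2 carries a minor triad in major keys, so the destination is B major.
Check: the diatonic triads of B major are B (I), C♯m (ii), D♯m (iii), E (IV), F♯ (V), G♯m (vi), A♯dim (vii°) — C♯ minor is indeed ii.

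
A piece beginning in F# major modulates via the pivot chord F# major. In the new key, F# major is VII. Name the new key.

G# minor

The numeral VII denotes a major triad on scale degree 7. With F# on degree 7, the tonic of the new key is G#.
Degree 7 carries a major triad in natural-minor keys, so the destination is G# minor.
Check: the diatonic triads of G# minor (natural minor) are G#m (i), A#dim (ii°), B (III), C#m (iv), D#m (v), E (VI), F# (VII) — F# major is indeed VII.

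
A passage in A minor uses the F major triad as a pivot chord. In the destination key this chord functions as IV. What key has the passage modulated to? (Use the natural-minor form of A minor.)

C major

The numeral IV denotes a major triad on scale degree 4. With F on degree 4, the tonic of the new key is C.
Degree 4 carries a major triad in major keys, so the destination is C major.
Check: the diatonic triads of C major are C (I), Dm (ii), Em (iii), F (IV), G (V), Am (vi), Bdim (vii°) — F major is indeed IV.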